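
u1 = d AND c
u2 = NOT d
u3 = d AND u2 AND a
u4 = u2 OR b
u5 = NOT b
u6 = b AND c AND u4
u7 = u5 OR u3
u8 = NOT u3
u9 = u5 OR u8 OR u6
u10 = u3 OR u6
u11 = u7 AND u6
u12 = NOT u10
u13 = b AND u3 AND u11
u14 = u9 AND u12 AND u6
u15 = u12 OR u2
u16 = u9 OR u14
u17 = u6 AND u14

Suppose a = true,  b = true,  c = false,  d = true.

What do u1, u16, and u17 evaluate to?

u1 = d AND c = true AND false = false
u2 = NOT d = NOT true = false
u3 = d AND u2 AND a = true AND false AND true = false
u4 = u2 OR b = false OR true = true
u5 = NOT b = NOT true = false
u6 = b AND c AND u4 = true AND false AND true = false
u8 = NOT u3 = NOT false = true
u9 = u5 OR u8 OR u6 = false OR true OR false = true
u10 = u3 OR u6 = false OR false = false
u12 = NOT u10 = NOT false = true
u14 = u9 AND u12 AND u6 = true AND true AND false = false
u16 = u9 OR u14 = true OR false = true
u17 = u6 AND u14 = false AND false = false

u1 = false, u16 = true, u17 = false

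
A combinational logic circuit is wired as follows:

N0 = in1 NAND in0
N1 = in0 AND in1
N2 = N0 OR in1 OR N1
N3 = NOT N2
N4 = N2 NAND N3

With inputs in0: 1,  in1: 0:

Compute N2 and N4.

N0 = in1 NAND in0 = 0 NAND 1 = 1
N1 = in0 AND in1 = 1 AND 0 = 0
N2 = N0 OR in1 OR N1 = 1 OR 0 OR 0 = 1
N3 = NOT N2 = NOT 1 = 0
N4 = N2 NAND N3 = 1 NAND 0 = 1

N2 = 1, N4 = 1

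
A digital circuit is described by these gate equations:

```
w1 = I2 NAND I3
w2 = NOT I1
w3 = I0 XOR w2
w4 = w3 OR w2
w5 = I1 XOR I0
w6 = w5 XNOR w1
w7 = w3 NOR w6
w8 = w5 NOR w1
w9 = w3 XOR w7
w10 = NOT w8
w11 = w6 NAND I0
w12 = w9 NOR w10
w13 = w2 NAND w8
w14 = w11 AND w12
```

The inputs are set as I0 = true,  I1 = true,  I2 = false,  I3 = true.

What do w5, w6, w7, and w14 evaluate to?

w1 = I2 NAND I3 = false NAND true = true
w2 = NOT I1 = NOT true = false
w3 = I0 XOR w2 = true XOR false = true
w5 = I1 XOR I0 = true XOR true = false
w6 = w5 XNOR w1 = false XNOR true = false
w7 = w3 NOR w6 = true NOR false = false
w8 = w5 NOR w1 = false NOR true = false
w9 = w3 XOR w7 = true XOR false = true
w10 = NOT w8 = NOT false = true
w11 = w6 NAND I0 = false NAND true = true
w12 = w9 NOR w10 = true NOR true = false
w14 = w11 AND w12 = true AND false = false

w5 = false, w6 = false, w7 = false, w14 = false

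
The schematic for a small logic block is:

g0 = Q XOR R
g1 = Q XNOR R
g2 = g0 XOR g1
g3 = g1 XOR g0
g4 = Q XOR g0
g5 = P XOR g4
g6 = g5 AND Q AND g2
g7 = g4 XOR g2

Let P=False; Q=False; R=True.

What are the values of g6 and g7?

g0 = Q XOR R = False XOR True = True
g1 = Q XNOR R = False XNOR True = False
g2 = g0 XOR g1 = True XOR False = True
g4 = Q XOR g0 = False XOR True = True
g5 = P XOR g4 = False XOR True = True
g6 = g5 AND Q AND g2 = True AND False AND True = False
g7 = g4 XOR g2 = True XOR True = False

g6 = False, g7 = False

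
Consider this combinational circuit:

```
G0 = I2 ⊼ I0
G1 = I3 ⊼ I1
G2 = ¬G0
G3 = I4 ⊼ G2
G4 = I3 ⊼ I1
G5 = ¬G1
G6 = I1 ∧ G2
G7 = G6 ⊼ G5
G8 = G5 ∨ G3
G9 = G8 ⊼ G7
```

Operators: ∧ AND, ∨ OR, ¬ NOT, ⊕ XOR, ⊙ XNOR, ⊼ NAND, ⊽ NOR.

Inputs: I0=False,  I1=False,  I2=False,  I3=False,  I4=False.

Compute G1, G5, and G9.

G0 = I2 NAND I0 = False NAND False = True
G1 = I3 NAND I1 = False NAND False = True
G2 = NOT G0 = NOT True = False
G3 = I4 NAND G2 = False NAND False = True
G5 = NOT G1 = NOT True = False
G6 = I1 AND G2 = False AND False = False
G7 = G6 NAND G5 = False NAND False = True
G8 = G5 OR G3 = False OR True = True
G9 = G8 NAND G7 = True NAND True = False

G1 = True, G5 = False, G9 = False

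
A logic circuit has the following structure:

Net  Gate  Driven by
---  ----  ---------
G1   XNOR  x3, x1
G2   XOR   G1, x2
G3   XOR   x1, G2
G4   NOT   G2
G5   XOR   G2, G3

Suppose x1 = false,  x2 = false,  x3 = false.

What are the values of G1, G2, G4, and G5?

G1 = x3 XNOR x1 = false XNOR false = true
G2 = G1 XOR x2 = true XOR false = true
G3 = x1 XOR G2 = false XOR true = true
G4 = NOT G2 = NOT true = false
G5 = G2 XOR G3 = true XOR true = false

G1 = true, G2 = true, G4 = false, G5 = false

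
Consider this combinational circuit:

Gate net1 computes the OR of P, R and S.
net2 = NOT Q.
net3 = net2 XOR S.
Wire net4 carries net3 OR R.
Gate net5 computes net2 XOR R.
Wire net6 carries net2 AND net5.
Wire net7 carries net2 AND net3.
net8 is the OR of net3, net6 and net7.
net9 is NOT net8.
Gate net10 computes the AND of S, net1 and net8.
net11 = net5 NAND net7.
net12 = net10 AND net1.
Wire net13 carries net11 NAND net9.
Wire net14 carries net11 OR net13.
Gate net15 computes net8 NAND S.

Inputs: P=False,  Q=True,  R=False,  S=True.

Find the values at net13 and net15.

net13 = True, net15 = False

net2 = NOT Q = NOT True = False
net3 = net2 XOR S = False XOR True = True
net5 = net2 XOR R = False XOR False = False
net6 = net2 AND net5 = False AND False = False
net7 = net2 AND net3 = False AND True = False
net8 = net3 OR net6 OR net7 = True OR False OR False = True
net9 = NOT net8 = NOT True = False
net11 = net5 NAND net7 = False NAND False = True
net13 = net11 NAND net9 = True NAND False = True
net15 = net8 NAND S = True NAND True = False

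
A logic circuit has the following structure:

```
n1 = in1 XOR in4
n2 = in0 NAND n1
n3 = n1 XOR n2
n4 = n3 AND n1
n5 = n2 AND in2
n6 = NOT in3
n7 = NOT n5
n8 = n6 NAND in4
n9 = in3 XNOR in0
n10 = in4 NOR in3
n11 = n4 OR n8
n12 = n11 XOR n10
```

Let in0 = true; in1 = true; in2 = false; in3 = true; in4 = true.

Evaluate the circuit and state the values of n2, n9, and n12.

n2 = true, n9 = true, n12 = true

n1 = in1 XOR in4 = true XOR true = false
n2 = in0 NAND n1 = true NAND false = true
n3 = n1 XOR n2 = false XOR true = true
n4 = n3 AND n1 = true AND false = false
n6 = NOT in3 = NOT true = false
n8 = n6 NAND in4 = false NAND true = true
n9 = in3 XNOR in0 = true XNOR true = true
n10 = in4 NOR in3 = true NOR true = false
n11 = n4 OR n8 = false OR true = true
n12 = n11 XOR n10 = true XOR false = true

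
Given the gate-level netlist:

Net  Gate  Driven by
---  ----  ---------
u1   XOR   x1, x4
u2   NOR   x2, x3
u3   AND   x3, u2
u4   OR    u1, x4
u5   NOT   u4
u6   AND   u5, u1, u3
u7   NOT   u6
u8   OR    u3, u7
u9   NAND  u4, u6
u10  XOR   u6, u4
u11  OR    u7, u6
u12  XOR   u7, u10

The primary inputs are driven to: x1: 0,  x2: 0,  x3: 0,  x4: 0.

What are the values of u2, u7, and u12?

u2 = 1, u7 = 1, u12 = 1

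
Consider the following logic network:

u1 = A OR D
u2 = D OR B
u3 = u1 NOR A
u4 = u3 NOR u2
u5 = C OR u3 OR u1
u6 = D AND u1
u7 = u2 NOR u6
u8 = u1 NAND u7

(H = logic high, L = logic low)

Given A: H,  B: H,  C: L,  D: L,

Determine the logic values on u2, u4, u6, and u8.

u1 = A OR D = H OR L = H
u2 = D OR B = L OR H = H
u3 = u1 NOR A = H NOR H = L
u4 = u3 NOR u2 = L NOR H = L
u6 = D AND u1 = L AND H = L
u7 = u2 NOR u6 = H NOR L = L
u8 = u1 NAND u7 = H NAND L = H

u2 = H  u4 = L  u6 = L  u8 = H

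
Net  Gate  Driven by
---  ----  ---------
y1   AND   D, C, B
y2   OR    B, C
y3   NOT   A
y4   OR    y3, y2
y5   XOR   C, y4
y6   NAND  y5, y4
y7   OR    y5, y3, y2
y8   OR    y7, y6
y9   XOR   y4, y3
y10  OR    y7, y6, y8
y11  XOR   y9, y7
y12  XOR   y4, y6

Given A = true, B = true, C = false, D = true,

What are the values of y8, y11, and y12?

y2 = B OR C = true OR false = true
y3 = NOT A = NOT true = false
y4 = y3 OR y2 = false OR true = true
y5 = C XOR y4 = false XOR true = true
y6 = y5 NAND y4 = true NAND true = false
y7 = y5 OR y3 OR y2 = true OR false OR true = true
y8 = y7 OR y6 = true OR false = true
y9 = y4 XOR y3 = true XOR false = true
y11 = y9 XOR y7 = true XOR true = false
y12 = y4 XOR y6 = true XOR false = true

y8 = true, y11 = false, y12 = true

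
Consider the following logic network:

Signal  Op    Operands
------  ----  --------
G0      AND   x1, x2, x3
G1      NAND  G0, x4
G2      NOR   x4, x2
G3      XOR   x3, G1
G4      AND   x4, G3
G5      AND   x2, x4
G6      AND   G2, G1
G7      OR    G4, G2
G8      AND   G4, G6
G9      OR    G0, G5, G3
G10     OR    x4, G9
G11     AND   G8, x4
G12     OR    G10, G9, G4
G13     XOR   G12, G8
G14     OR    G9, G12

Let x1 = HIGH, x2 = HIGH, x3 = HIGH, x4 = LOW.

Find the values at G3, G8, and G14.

G0 = x1 AND x2 AND x3 = HIGH AND HIGH AND HIGH = HIGH
G1 = G0 NAND x4 = HIGH NAND LOW = HIGH
G2 = x4 NOR x2 = LOW NOR HIGH = LOW
G3 = x3 XOR G1 = HIGH XOR HIGH = LOW
G4 = x4 AND G3 = LOW AND LOW = LOW
G5 = x2 AND x4 = HIGH AND LOW = LOW
G6 = G2 AND G1 = LOW AND HIGH = LOW
G8 = G4 AND G6 = LOW AND LOW = LOW
G9 = G0 OR G5 OR G3 = HIGH OR LOW OR LOW = HIGH
G10 = x4 OR G9 = LOW OR HIGH = HIGH
G12 = G10 OR G9 OR G4 = HIGH OR HIGH OR LOW = HIGH
G14 = G9 OR G12 = HIGH OR HIGH = HIGH

G3 = LOW, G8 = LOW, G14 = HIGH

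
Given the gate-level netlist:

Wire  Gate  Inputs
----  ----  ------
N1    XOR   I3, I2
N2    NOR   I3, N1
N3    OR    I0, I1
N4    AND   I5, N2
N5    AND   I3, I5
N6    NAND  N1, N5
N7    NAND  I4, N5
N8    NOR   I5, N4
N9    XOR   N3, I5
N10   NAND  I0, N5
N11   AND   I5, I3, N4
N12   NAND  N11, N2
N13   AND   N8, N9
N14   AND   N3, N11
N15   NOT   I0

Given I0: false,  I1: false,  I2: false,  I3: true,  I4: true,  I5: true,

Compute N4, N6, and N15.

N1 = I3 XOR I2 = true XOR false = true
N2 = I3 NOR N1 = true NOR true = false
N4 = I5 AND N2 = true AND false = false
N5 = I3 AND I5 = true AND true = true
N6 = N1 NAND N5 = true NAND true = false
N15 = NOT I0 = NOT false = true

N4 = false  N6 = false  N15 = true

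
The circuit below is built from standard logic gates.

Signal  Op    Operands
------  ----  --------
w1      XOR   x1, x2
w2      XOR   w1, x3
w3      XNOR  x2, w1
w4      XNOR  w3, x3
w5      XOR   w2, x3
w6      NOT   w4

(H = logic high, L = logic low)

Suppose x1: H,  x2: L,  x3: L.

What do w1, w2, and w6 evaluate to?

w1 = x1 XOR x2 = H XOR L = H
w2 = w1 XOR x3 = H XOR L = H
w3 = x2 XNOR w1 = L XNOR H = L
w4 = w3 XNOR x3 = L XNOR L = H
w6 = NOT w4 = NOT H = L

w1 = H; w2 = H; w6 = L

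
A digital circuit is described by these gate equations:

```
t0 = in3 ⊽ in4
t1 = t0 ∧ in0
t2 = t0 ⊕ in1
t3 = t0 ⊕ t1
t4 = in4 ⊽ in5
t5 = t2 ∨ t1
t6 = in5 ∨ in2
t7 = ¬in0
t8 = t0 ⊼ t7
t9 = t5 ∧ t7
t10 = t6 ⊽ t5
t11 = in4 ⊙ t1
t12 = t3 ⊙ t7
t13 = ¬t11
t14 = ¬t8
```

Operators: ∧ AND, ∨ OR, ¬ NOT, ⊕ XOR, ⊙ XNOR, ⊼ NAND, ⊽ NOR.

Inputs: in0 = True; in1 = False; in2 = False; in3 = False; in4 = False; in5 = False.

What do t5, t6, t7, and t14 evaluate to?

t5 = True; t6 = False; t7 = False; t14 = False

t0 = in3 NOR in4 = False NOR False = True
t1 = t0 AND in0 = True AND True = True
t2 = t0 XOR in1 = True XOR False = True
t5 = t2 OR t1 = True OR True = True
t6 = in5 OR in2 = False OR False = False
t7 = NOT in0 = NOT True = False
t8 = t0 NAND t7 = True NAND False = True
t14 = NOT t8 = NOT True = False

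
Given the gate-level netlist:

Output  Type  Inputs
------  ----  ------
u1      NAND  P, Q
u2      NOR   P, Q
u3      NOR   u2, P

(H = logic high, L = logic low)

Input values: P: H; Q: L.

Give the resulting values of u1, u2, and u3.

u1 = P NAND Q = H NAND L = H
u2 = P NOR Q = H NOR L = L
u3 = u2 NOR P = L NOR H = L

u1 = H  u2 = L  u3 = L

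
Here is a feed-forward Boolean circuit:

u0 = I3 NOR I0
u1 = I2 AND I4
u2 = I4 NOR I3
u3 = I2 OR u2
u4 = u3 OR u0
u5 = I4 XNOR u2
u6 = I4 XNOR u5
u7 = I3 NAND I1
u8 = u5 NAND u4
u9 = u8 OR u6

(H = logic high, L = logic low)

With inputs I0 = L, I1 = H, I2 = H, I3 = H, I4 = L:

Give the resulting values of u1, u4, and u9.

u1 = L  u4 = H  u9 = L

u0 = I3 NOR I0 = H NOR L = L
u1 = I2 AND I4 = H AND L = L
u2 = I4 NOR I3 = L NOR H = L
u3 = I2 OR u2 = H OR L = H
u4 = u3 OR u0 = H OR L = H
u5 = I4 XNOR u2 = L XNOR L = H
u6 = I4 XNOR u5 = L XNOR H = L
u8 = u5 NAND u4 = H NAND H = L
u9 = u8 OR u6 = L OR L = L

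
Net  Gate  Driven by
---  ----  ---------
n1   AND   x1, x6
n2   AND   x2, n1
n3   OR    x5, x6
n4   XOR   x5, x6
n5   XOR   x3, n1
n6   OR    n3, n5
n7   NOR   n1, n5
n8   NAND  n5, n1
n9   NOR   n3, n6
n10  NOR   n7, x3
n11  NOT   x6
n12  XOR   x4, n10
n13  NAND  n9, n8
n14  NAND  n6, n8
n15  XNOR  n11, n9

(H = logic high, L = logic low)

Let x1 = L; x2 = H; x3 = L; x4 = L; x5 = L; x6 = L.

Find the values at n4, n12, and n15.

n4 = L, n12 = L, n15 = H

n1 = x1 AND x6 = L AND L = L
n3 = x5 OR x6 = L OR L = L
n4 = x5 XOR x6 = L XOR L = L
n5 = x3 XOR n1 = L XOR L = L
n6 = n3 OR n5 = L OR L = L
n7 = n1 NOR n5 = L NOR L = H
n9 = n3 NOR n6 = L NOR L = H
n10 = n7 NOR x3 = H NOR L = L
n11 = NOT x6 = NOT L = H
n12 = x4 XOR n10 = L XOR L = L
n15 = n11 XNOR n9 = H XNOR H = H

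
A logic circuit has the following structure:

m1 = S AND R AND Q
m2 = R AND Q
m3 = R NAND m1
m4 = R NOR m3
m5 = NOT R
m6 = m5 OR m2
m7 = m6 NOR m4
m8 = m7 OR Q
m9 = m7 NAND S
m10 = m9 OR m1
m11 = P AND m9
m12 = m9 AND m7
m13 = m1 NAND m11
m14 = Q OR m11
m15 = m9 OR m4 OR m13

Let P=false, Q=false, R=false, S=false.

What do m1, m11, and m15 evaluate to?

m1 = S AND R AND Q = false AND false AND false = false
m2 = R AND Q = false AND false = false
m3 = R NAND m1 = false NAND false = true
m4 = R NOR m3 = false NOR true = false
m5 = NOT R = NOT false = true
m6 = m5 OR m2 = true OR false = true
m7 = m6 NOR m4 = true NOR false = false
m9 = m7 NAND S = false NAND false = true
m11 = P AND m9 = false AND true = false
m13 = m1 NAND m11 = false NAND false = true
m15 = m9 OR m4 OR m13 = true OR false OR true = true

m1 = false, m11 = false, m15 = true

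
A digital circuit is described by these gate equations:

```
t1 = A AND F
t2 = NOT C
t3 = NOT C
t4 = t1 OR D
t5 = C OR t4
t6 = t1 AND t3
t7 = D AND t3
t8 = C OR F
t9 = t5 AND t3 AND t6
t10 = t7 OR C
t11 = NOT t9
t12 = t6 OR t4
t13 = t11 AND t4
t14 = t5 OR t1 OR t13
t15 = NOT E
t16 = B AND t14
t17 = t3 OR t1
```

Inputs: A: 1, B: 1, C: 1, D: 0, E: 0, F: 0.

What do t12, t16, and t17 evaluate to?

t12 = 0, t16 = 1, t17 = 0

t1 = A AND F = 1 AND 0 = 0
t3 = NOT C = NOT 1 = 0
t4 = t1 OR D = 0 OR 0 = 0
t5 = C OR t4 = 1 OR 0 = 1
t6 = t1 AND t3 = 0 AND 0 = 0
t9 = t5 AND t3 AND t6 = 1 AND 0 AND 0 = 0
t11 = NOT t9 = NOT 0 = 1
t12 = t6 OR t4 = 0 OR 0 = 0
t13 = t11 AND t4 = 1 AND 0 = 0
t14 = t5 OR t1 OR t13 = 1 OR 0 OR 0 = 1
t16 = B AND t14 = 1 AND 1 = 1
t17 = t3 OR t1 = 0 OR 0 = 0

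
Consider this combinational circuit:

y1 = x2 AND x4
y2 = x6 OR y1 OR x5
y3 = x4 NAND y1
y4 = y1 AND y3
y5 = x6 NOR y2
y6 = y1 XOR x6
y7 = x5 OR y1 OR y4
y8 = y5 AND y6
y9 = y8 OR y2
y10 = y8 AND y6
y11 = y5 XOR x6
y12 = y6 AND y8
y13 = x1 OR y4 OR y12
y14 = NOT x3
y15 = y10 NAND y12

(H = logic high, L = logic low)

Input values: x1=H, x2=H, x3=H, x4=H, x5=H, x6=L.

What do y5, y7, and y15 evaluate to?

y5 = L  y7 = H  y15 = H

y1 = x2 AND x4 = H AND H = H
y2 = x6 OR y1 OR x5 = L OR H OR H = H
y3 = x4 NAND y1 = H NAND H = L
y4 = y1 AND y3 = H AND L = L
y5 = x6 NOR y2 = L NOR H = L
y6 = y1 XOR x6 = H XOR L = H
y7 = x5 OR y1 OR y4 = H OR H OR L = H
y8 = y5 AND y6 = L AND H = L
y10 = y8 AND y6 = L AND H = L
y12 = y6 AND y8 = H AND L = L
y15 = y10 NAND y12 = L NAND L = H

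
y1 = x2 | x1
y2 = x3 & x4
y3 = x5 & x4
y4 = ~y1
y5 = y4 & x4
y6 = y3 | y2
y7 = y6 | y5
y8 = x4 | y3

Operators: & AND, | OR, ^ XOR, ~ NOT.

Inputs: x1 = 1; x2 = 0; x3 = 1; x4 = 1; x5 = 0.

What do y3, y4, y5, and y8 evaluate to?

y3 = 0, y4 = 0, y5 = 0, y8 = 1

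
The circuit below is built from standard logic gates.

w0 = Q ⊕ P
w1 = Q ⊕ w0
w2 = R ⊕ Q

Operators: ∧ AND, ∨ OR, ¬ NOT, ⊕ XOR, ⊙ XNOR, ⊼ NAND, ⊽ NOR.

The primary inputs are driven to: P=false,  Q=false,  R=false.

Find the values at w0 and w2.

w0 = false  w2 = false

w0 = Q XOR P = false XOR false = false
w2 = R XOR Q = false XOR false = false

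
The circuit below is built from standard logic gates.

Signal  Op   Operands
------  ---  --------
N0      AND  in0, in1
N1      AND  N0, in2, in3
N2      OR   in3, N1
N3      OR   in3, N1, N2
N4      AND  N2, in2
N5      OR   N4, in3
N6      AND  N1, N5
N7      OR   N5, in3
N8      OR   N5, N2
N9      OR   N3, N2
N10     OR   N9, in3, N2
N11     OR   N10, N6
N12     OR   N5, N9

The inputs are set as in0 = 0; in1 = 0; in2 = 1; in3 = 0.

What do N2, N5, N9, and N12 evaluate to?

N2 = 0, N5 = 0, N9 = 0, N12 = 0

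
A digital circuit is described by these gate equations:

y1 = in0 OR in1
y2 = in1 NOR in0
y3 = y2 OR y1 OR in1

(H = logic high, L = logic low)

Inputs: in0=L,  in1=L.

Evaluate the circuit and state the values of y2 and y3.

y2 = H, y3 = H

y1 = in0 OR in1 = L OR L = L
y2 = in1 NOR in0 = L NOR L = H
y3 = y2 OR y1 OR in1 = H OR L OR L = H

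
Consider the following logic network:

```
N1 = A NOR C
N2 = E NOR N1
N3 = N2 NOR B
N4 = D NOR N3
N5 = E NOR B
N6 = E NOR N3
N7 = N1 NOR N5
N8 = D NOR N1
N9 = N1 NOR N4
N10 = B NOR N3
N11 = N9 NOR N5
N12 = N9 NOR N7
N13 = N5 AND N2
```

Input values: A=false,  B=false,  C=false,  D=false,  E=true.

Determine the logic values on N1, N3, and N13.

N1 = true, N3 = true, N13 = false

N1 = A NOR C = false NOR false = true
N2 = E NOR N1 = true NOR true = false
N3 = N2 NOR B = false NOR false = true
N5 = E NOR B = true NOR false = false
N13 = N5 AND N2 = false AND false = false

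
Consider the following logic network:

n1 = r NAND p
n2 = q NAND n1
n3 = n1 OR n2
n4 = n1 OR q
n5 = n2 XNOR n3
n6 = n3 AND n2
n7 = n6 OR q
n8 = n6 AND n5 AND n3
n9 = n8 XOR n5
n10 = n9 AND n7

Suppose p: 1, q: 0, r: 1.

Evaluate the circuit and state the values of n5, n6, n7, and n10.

n5 = 1; n6 = 1; n7 = 1; n10 = 0

n1 = r NAND p = 1 NAND 1 = 0
n2 = q NAND n1 = 0 NAND 0 = 1
n3 = n1 OR n2 = 0 OR 1 = 1
n5 = n2 XNOR n3 = 1 XNOR 1 = 1
n6 = n3 AND n2 = 1 AND 1 = 1
n7 = n6 OR q = 1 OR 0 = 1
n8 = n6 AND n5 AND n3 = 1 AND 1 AND 1 = 1
n9 = n8 XOR n5 = 1 XOR 1 = 0
n10 = n9 AND n7 = 0 AND 1 = 0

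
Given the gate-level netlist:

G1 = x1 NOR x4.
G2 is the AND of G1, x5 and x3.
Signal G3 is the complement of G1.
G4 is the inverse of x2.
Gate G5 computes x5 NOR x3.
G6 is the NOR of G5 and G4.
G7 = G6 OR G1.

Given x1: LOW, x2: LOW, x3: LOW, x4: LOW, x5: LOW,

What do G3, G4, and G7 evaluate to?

G1 = x1 NOR x4 = LOW NOR LOW = HIGH
G3 = NOT G1 = NOT HIGH = LOW
G4 = NOT x2 = NOT LOW = HIGH
G5 = x5 NOR x3 = LOW NOR LOW = HIGH
G6 = G5 NOR G4 = HIGH NOR HIGH = LOW
G7 = G6 OR G1 = LOW OR HIGH = HIGH

G3 = LOW, G4 = HIGH, G7 = HIGH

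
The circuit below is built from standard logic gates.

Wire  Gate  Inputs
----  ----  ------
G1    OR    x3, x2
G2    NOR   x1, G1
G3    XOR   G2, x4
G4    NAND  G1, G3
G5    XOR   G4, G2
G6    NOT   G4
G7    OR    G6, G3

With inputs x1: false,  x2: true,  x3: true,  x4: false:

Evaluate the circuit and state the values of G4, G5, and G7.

G4 = true, G5 = true, G7 = false

G1 = x3 OR x2 = true OR true = true
G2 = x1 NOR G1 = false NOR true = false
G3 = G2 XOR x4 = false XOR false = false
G4 = G1 NAND G3 = true NAND false = true
G5 = G4 XOR G2 = true XOR false = true
G6 = NOT G4 = NOT true = false
G7 = G6 OR G3 = false OR false = false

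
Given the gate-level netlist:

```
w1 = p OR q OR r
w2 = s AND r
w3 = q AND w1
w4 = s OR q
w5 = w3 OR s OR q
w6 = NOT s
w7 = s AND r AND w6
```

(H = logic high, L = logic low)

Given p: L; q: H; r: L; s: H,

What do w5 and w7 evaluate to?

w1 = p OR q OR r = L OR H OR L = H
w3 = q AND w1 = H AND H = H
w5 = w3 OR s OR q = H OR H OR H = H
w6 = NOT s = NOT H = L
w7 = s AND r AND w6 = H AND L AND L = L

w5 = H; w7 = L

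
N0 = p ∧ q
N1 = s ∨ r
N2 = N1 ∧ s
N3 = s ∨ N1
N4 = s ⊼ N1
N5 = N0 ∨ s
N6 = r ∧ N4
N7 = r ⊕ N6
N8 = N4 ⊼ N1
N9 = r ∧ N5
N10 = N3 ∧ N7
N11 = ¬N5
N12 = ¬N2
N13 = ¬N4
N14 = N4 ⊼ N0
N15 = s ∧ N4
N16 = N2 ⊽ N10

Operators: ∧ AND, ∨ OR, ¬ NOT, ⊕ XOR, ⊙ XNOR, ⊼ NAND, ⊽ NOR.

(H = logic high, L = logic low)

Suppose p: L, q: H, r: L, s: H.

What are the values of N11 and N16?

N11 = L, N16 = L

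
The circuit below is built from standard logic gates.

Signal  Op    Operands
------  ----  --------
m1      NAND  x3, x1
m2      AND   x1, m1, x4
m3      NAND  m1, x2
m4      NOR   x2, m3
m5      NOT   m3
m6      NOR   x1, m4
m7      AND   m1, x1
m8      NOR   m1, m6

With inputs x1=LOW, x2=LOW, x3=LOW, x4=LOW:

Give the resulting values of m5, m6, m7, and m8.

m1 = x3 NAND x1 = LOW NAND LOW = HIGH
m3 = m1 NAND x2 = HIGH NAND LOW = HIGH
m4 = x2 NOR m3 = LOW NOR HIGH = LOW
m5 = NOT m3 = NOT HIGH = LOW
m6 = x1 NOR m4 = LOW NOR LOW = HIGH
m7 = m1 AND x1 = HIGH AND LOW = LOW
m8 = m1 NOR m6 = HIGH NOR HIGH = LOW

m5 = LOW  m6 = HIGH  m7 = LOW  m8 = LOW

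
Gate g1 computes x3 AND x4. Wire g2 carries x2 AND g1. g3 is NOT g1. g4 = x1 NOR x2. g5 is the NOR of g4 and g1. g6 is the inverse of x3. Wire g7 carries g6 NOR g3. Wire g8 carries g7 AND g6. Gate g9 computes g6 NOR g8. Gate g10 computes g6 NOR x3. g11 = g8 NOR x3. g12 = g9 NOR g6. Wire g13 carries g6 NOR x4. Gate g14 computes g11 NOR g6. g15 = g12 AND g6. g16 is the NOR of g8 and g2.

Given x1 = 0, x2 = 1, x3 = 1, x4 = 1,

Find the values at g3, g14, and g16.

g3 = 0, g14 = 1, g16 = 0

g1 = x3 AND x4 = 1 AND 1 = 1
g2 = x2 AND g1 = 1 AND 1 = 1
g3 = NOT g1 = NOT 1 = 0
g6 = NOT x3 = NOT 1 = 0
g7 = g6 NOR g3 = 0 NOR 0 = 1
g8 = g7 AND g6 = 1 AND 0 = 0
g11 = g8 NOR x3 = 0 NOR 1 = 0
g14 = g11 NOR g6 = 0 NOR 0 = 1
g16 = g8 NOR g2 = 0 NOR 1 = 0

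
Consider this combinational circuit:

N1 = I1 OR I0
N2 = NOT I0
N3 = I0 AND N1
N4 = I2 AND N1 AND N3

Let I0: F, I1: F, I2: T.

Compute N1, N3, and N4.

N1 = F, N3 = F, N4 = F

N1 = I1 OR I0 = F OR F = F
N3 = I0 AND N1 = F AND F = F
N4 = I2 AND N1 AND N3 = T AND F AND F = F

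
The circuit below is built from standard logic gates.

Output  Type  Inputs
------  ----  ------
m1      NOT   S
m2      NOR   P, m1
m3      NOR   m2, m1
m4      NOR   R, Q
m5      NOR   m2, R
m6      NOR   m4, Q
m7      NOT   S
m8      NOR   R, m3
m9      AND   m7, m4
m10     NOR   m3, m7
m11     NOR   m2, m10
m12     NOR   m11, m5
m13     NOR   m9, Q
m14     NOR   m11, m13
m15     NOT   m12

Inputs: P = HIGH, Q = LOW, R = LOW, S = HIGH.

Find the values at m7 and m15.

m1 = NOT S = NOT HIGH = LOW
m2 = P NOR m1 = HIGH NOR LOW = LOW
m3 = m2 NOR m1 = LOW NOR LOW = HIGH
m5 = m2 NOR R = LOW NOR LOW = HIGH
m7 = NOT S = NOT HIGH = LOW
m10 = m3 NOR m7 = HIGH NOR LOW = LOW
m11 = m2 NOR m10 = LOW NOR LOW = HIGH
m12 = m11 NOR m5 = HIGH NOR HIGH = LOW
m15 = NOT m12 = NOT LOW = HIGH

m7 = LOW, m15 = HIGH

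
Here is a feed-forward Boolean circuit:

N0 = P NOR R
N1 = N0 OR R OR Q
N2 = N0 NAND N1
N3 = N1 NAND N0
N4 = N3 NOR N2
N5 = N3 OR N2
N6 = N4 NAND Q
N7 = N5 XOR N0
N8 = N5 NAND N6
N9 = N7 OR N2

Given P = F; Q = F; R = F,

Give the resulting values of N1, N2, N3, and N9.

N1 = T  N2 = F  N3 = F  N9 = T

N0 = P NOR R = F NOR F = T
N1 = N0 OR R OR Q = T OR F OR F = T
N2 = N0 NAND N1 = T NAND T = F
N3 = N1 NAND N0 = T NAND T = F
N5 = N3 OR N2 = F OR F = F
N7 = N5 XOR N0 = F XOR T = T
N9 = N7 OR N2 = T OR F = T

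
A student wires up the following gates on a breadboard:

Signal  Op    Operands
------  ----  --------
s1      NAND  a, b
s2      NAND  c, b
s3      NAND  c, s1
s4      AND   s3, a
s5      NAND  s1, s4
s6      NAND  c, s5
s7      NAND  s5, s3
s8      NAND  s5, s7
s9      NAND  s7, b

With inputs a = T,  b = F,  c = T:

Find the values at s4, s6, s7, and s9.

s4 = F, s6 = F, s7 = T, s9 = T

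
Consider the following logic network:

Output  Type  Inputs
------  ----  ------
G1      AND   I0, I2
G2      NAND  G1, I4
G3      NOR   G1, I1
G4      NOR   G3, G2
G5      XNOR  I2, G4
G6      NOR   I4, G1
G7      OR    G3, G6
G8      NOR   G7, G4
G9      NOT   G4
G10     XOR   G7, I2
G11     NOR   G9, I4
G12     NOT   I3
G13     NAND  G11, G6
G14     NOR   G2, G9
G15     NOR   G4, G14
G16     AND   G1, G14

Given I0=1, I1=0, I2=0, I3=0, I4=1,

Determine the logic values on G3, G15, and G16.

G1 = I0 AND I2 = 1 AND 0 = 0
G2 = G1 NAND I4 = 0 NAND 1 = 1
G3 = G1 NOR I1 = 0 NOR 0 = 1
G4 = G3 NOR G2 = 1 NOR 1 = 0
G9 = NOT G4 = NOT 0 = 1
G14 = G2 NOR G9 = 1 NOR 1 = 0
G15 = G4 NOR G14 = 0 NOR 0 = 1
G16 = G1 AND G14 = 0 AND 0 = 0

G3 = 1, G15 = 1, G16 = 0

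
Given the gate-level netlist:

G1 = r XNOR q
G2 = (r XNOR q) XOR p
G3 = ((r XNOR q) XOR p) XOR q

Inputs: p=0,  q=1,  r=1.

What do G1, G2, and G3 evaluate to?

G1 = 1 XNOR 1 = 1
G2 = (1 XNOR 1) XOR 0 = 1
G3 = ((1 XNOR 1) XOR 0) XOR 1 = 0

G1 = 1; G2 = 1; G3 = 0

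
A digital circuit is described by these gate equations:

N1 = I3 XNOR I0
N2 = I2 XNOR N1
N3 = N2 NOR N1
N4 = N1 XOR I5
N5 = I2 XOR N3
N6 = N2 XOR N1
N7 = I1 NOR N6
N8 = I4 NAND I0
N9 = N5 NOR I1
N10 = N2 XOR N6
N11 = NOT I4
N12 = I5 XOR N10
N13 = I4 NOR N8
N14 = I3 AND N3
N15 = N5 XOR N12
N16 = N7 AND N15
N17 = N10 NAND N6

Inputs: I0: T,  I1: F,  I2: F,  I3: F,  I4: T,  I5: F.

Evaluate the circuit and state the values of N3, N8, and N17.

N1 = I3 XNOR I0 = F XNOR T = F
N2 = I2 XNOR N1 = F XNOR F = T
N3 = N2 NOR N1 = T NOR F = F
N6 = N2 XOR N1 = T XOR F = T
N8 = I4 NAND I0 = T NAND T = F
N10 = N2 XOR N6 = T XOR T = F
N17 = N10 NAND N6 = F NAND T = T

N3 = F; N8 = F; N17 = T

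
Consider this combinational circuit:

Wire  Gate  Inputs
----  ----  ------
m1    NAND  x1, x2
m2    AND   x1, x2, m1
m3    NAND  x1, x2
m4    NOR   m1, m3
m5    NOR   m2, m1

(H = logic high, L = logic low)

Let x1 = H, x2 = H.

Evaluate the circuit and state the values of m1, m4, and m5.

m1 = x1 NAND x2 = H NAND H = L
m2 = x1 AND x2 AND m1 = H AND H AND L = L
m3 = x1 NAND x2 = H NAND H = L
m4 = m1 NOR m3 = L NOR L = H
m5 = m2 NOR m1 = L NOR L = H

m1 = L, m4 = H, m5 = H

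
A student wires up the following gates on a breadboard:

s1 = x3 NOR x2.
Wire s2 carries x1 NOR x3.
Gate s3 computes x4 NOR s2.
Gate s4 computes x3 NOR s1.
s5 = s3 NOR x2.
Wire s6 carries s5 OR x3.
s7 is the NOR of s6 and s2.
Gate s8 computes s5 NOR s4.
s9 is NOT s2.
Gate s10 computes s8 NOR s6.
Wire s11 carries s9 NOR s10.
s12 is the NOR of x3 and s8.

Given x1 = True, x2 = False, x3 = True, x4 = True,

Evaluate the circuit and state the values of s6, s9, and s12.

s1 = x3 NOR x2 = True NOR False = False
s2 = x1 NOR x3 = True NOR True = False
s3 = x4 NOR s2 = True NOR False = False
s4 = x3 NOR s1 = True NOR False = False
s5 = s3 NOR x2 = False NOR False = True
s6 = s5 OR x3 = True OR True = True
s8 = s5 NOR s4 = True NOR False = False
s9 = NOT s2 = NOT False = True
s12 = x3 NOR s8 = True NOR False = False

s6 = True, s9 = True, s12 = False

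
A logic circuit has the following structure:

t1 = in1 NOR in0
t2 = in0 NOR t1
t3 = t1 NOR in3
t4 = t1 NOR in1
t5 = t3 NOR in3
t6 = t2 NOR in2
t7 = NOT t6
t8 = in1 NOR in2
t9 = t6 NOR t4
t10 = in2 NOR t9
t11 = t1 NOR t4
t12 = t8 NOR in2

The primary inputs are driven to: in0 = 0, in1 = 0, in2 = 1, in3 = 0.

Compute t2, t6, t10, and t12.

t2 = 0  t6 = 0  t10 = 0  t12 = 0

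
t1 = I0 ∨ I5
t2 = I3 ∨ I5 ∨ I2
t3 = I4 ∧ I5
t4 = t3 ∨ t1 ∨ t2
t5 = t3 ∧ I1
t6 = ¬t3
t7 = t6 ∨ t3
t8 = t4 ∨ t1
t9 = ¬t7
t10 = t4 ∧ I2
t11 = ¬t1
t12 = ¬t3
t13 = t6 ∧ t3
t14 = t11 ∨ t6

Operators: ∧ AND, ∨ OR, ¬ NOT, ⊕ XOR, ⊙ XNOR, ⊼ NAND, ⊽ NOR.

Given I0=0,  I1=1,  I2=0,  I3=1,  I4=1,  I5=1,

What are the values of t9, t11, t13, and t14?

t1 = I0 OR I5 = 0 OR 1 = 1
t3 = I4 AND I5 = 1 AND 1 = 1
t6 = NOT t3 = NOT 1 = 0
t7 = t6 OR t3 = 0 OR 1 = 1
t9 = NOT t7 = NOT 1 = 0
t11 = NOT t1 = NOT 1 = 0
t13 = t6 AND t3 = 0 AND 1 = 0
t14 = t11 OR t6 = 0 OR 0 = 0

t9 = 0, t11 = 0, t13 = 0, t14 = 0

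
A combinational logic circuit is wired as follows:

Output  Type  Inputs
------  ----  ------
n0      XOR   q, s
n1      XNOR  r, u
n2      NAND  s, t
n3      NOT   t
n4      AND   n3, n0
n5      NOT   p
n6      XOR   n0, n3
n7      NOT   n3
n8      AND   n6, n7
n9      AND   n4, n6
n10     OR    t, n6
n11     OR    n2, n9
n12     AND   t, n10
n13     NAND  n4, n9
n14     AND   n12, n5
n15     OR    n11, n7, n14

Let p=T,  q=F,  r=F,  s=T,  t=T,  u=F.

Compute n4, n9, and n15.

n0 = q XOR s = F XOR T = T
n2 = s NAND t = T NAND T = F
n3 = NOT t = NOT T = F
n4 = n3 AND n0 = F AND T = F
n5 = NOT p = NOT T = F
n6 = n0 XOR n3 = T XOR F = T
n7 = NOT n3 = NOT F = T
n9 = n4 AND n6 = F AND T = F
n10 = t OR n6 = T OR T = T
n11 = n2 OR n9 = F OR F = F
n12 = t AND n10 = T AND T = T
n14 = n12 AND n5 = T AND F = F
n15 = n11 OR n7 OR n14 = F OR T OR F = T

n4 = F; n9 = F; n15 = T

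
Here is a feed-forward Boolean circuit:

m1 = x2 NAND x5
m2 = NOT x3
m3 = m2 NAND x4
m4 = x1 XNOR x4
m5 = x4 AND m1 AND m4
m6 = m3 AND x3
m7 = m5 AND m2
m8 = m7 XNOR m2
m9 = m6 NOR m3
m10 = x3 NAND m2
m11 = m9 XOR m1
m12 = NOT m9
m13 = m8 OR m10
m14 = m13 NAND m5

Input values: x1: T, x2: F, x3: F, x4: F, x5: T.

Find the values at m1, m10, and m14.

m1 = T; m10 = T; m14 = T

m1 = x2 NAND x5 = F NAND T = T
m2 = NOT x3 = NOT F = T
m4 = x1 XNOR x4 = T XNOR F = F
m5 = x4 AND m1 AND m4 = F AND T AND F = F
m7 = m5 AND m2 = F AND T = F
m8 = m7 XNOR m2 = F XNOR T = F
m10 = x3 NAND m2 = F NAND T = T
m13 = m8 OR m10 = F OR T = T
m14 = m13 NAND m5 = T NAND F = T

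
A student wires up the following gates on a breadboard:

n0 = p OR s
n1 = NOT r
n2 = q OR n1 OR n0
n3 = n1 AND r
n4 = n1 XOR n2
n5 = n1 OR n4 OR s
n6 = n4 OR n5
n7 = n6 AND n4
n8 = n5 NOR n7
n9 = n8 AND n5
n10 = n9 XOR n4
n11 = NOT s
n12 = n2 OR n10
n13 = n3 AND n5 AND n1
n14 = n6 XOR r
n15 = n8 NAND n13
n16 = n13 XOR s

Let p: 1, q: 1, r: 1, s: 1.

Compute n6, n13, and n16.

n6 = 1  n13 = 0  n16 = 1

n0 = p OR s = 1 OR 1 = 1
n1 = NOT r = NOT 1 = 0
n2 = q OR n1 OR n0 = 1 OR 0 OR 1 = 1
n3 = n1 AND r = 0 AND 1 = 0
n4 = n1 XOR n2 = 0 XOR 1 = 1
n5 = n1 OR n4 OR s = 0 OR 1 OR 1 = 1
n6 = n4 OR n5 = 1 OR 1 = 1
n13 = n3 AND n5 AND n1 = 0 AND 1 AND 0 = 0
n16 = n13 XOR s = 0 XOR 1 = 1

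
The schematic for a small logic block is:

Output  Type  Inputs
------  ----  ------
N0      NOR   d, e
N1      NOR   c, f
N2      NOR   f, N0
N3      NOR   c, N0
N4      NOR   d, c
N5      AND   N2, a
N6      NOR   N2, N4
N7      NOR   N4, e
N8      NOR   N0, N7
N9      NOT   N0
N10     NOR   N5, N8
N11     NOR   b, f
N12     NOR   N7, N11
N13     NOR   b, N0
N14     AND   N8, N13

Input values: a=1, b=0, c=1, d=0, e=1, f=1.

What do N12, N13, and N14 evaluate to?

N0 = d NOR e = 0 NOR 1 = 0
N4 = d NOR c = 0 NOR 1 = 0
N7 = N4 NOR e = 0 NOR 1 = 0
N8 = N0 NOR N7 = 0 NOR 0 = 1
N11 = b NOR f = 0 NOR 1 = 0
N12 = N7 NOR N11 = 0 NOR 0 = 1
N13 = b NOR N0 = 0 NOR 0 = 1
N14 = N8 AND N13 = 1 AND 1 = 1

N12 = 1; N13 = 1; N14 = 1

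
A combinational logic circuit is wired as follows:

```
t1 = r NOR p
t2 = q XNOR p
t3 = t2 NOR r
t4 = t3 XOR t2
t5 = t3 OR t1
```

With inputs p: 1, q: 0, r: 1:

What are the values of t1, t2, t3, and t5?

t1 = 0, t2 = 0, t3 = 0, t5 = 0

t1 = r NOR p = 1 NOR 1 = 0
t2 = q XNOR p = 0 XNOR 1 = 0
t3 = t2 NOR r = 0 NOR 1 = 0
t5 = t3 OR t1 = 0 OR 0 = 0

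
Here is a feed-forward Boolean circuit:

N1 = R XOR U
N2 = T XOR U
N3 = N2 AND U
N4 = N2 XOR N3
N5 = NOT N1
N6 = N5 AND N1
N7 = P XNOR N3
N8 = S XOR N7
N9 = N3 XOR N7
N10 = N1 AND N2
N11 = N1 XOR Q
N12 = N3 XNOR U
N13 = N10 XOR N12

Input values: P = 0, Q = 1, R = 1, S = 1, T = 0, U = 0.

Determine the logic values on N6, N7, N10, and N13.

N6 = 0  N7 = 1  N10 = 0  N13 = 1

N1 = R XOR U = 1 XOR 0 = 1
N2 = T XOR U = 0 XOR 0 = 0
N3 = N2 AND U = 0 AND 0 = 0
N5 = NOT N1 = NOT 1 = 0
N6 = N5 AND N1 = 0 AND 1 = 0
N7 = P XNOR N3 = 0 XNOR 0 = 1
N10 = N1 AND N2 = 1 AND 0 = 0
N12 = N3 XNOR U = 0 XNOR 0 = 1
N13 = N10 XOR N12 = 0 XOR 1 = 1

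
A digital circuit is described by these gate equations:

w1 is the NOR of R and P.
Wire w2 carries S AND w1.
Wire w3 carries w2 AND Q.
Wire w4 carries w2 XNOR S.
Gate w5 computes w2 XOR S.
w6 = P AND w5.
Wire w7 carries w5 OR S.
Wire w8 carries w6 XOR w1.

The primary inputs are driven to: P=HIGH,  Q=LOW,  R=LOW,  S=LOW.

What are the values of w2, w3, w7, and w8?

w2 = LOW, w3 = LOW, w7 = LOW, w8 = LOW

w1 = R NOR P = LOW NOR HIGH = LOW
w2 = S AND w1 = LOW AND LOW = LOW
w3 = w2 AND Q = LOW AND LOW = LOW
w5 = w2 XOR S = LOW XOR LOW = LOW
w6 = P AND w5 = HIGH AND LOW = LOW
w7 = w5 OR S = LOW OR LOW = LOW
w8 = w6 XOR w1 = LOW XOR LOW = LOW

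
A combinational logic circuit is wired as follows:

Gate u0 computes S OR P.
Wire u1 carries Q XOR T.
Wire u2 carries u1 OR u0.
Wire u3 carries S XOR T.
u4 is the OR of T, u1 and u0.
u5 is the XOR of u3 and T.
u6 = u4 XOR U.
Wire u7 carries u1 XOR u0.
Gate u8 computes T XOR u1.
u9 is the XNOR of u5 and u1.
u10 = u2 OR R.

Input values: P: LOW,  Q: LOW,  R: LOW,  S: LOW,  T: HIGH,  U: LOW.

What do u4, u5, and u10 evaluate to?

u0 = S OR P = LOW OR LOW = LOW
u1 = Q XOR T = LOW XOR HIGH = HIGH
u2 = u1 OR u0 = HIGH OR LOW = HIGH
u3 = S XOR T = LOW XOR HIGH = HIGH
u4 = T OR u1 OR u0 = HIGH OR HIGH OR LOW = HIGH
u5 = u3 XOR T = HIGH XOR HIGH = LOW
u10 = u2 OR R = HIGH OR LOW = HIGH

u4 = HIGH  u5 = LOW  u10 = HIGH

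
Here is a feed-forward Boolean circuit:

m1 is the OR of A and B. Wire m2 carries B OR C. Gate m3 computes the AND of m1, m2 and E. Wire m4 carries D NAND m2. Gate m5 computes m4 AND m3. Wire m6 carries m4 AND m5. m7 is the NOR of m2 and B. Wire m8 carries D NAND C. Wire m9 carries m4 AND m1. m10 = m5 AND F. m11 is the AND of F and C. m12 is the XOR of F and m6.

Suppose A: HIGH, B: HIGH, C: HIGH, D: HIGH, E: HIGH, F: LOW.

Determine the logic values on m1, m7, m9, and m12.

m1 = A OR B = HIGH OR HIGH = HIGH
m2 = B OR C = HIGH OR HIGH = HIGH
m3 = m1 AND m2 AND E = HIGH AND HIGH AND HIGH = HIGH
m4 = D NAND m2 = HIGH NAND HIGH = LOW
m5 = m4 AND m3 = LOW AND HIGH = LOW
m6 = m4 AND m5 = LOW AND LOW = LOW
m7 = m2 NOR B = HIGH NOR HIGH = LOW
m9 = m4 AND m1 = LOW AND HIGH = LOW
m12 = F XOR m6 = LOW XOR LOW = LOW

m1 = HIGH; m7 = LOW; m9 = LOW; m12 = LOW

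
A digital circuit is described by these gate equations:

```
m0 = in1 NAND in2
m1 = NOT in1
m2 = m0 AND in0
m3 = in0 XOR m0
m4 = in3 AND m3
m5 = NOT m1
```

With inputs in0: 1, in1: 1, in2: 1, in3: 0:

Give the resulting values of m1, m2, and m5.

m0 = in1 NAND in2 = 1 NAND 1 = 0
m1 = NOT in1 = NOT 1 = 0
m2 = m0 AND in0 = 0 AND 1 = 0
m5 = NOT m1 = NOT 0 = 1

m1 = 0  m2 = 0  m5 = 1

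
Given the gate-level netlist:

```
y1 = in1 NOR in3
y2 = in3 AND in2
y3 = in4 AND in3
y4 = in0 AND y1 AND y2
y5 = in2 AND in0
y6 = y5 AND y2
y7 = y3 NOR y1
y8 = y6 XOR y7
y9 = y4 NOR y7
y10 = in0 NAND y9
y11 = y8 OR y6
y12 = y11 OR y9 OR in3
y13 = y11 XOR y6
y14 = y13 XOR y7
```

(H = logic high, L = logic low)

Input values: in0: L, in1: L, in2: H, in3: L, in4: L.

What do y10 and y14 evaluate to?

y10 = H; y14 = L

y1 = in1 NOR in3 = L NOR L = H
y2 = in3 AND in2 = L AND H = L
y3 = in4 AND in3 = L AND L = L
y4 = in0 AND y1 AND y2 = L AND H AND L = L
y5 = in2 AND in0 = H AND L = L
y6 = y5 AND y2 = L AND L = L
y7 = y3 NOR y1 = L NOR H = L
y8 = y6 XOR y7 = L XOR L = L
y9 = y4 NOR y7 = L NOR L = H
y10 = in0 NAND y9 = L NAND H = H
y11 = y8 OR y6 = L OR L = L
y13 = y11 XOR y6 = L XOR L = L
y14 = y13 XOR y7 = L XOR L = L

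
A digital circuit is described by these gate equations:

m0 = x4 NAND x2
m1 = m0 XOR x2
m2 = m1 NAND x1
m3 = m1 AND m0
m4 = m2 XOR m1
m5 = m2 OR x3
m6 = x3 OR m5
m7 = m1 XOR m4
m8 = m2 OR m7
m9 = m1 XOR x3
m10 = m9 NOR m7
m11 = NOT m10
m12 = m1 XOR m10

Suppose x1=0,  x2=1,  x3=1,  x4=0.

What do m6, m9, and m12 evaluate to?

m6 = 1; m9 = 1; m12 = 0

m0 = x4 NAND x2 = 0 NAND 1 = 1
m1 = m0 XOR x2 = 1 XOR 1 = 0
m2 = m1 NAND x1 = 0 NAND 0 = 1
m4 = m2 XOR m1 = 1 XOR 0 = 1
m5 = m2 OR x3 = 1 OR 1 = 1
m6 = x3 OR m5 = 1 OR 1 = 1
m7 = m1 XOR m4 = 0 XOR 1 = 1
m9 = m1 XOR x3 = 0 XOR 1 = 1
m10 = m9 NOR m7 = 1 NOR 1 = 0
m12 = m1 XOR m10 = 0 XOR 0 = 0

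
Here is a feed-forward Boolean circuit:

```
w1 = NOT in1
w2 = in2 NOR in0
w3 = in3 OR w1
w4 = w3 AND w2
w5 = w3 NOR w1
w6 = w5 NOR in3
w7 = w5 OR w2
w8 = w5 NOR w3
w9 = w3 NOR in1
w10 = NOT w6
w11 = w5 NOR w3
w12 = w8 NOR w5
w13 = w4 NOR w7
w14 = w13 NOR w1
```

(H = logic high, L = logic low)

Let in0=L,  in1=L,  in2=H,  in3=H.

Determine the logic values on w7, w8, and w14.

w7 = L, w8 = L, w14 = L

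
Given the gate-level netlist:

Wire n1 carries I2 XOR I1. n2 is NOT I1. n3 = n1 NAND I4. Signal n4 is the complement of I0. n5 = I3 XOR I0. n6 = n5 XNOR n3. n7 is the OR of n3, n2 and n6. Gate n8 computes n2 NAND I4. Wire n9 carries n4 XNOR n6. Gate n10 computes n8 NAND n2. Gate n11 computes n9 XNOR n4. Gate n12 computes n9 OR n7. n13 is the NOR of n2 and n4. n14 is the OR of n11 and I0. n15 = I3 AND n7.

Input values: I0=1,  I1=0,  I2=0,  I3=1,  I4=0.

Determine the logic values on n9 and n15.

n9 = 1; n15 = 1

n1 = I2 XOR I1 = 0 XOR 0 = 0
n2 = NOT I1 = NOT 0 = 1
n3 = n1 NAND I4 = 0 NAND 0 = 1
n4 = NOT I0 = NOT 1 = 0
n5 = I3 XOR I0 = 1 XOR 1 = 0
n6 = n5 XNOR n3 = 0 XNOR 1 = 0
n7 = n3 OR n2 OR n6 = 1 OR 1 OR 0 = 1
n9 = n4 XNOR n6 = 0 XNOR 0 = 1
n15 = I3 AND n7 = 1 AND 1 = 1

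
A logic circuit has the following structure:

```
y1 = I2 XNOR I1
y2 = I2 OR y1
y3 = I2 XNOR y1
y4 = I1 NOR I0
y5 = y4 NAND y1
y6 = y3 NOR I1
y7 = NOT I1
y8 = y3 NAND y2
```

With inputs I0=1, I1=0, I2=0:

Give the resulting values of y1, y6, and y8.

y1 = I2 XNOR I1 = 0 XNOR 0 = 1
y2 = I2 OR y1 = 0 OR 1 = 1
y3 = I2 XNOR y1 = 0 XNOR 1 = 0
y6 = y3 NOR I1 = 0 NOR 0 = 1
y8 = y3 NAND y2 = 0 NAND 1 = 1

y1 = 1  y6 = 1  y8 = 1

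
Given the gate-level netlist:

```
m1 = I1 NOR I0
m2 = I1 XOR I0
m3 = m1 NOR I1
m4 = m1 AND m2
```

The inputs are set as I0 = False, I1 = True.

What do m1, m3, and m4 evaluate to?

m1 = I1 NOR I0 = True NOR False = False
m2 = I1 XOR I0 = True XOR False = True
m3 = m1 NOR I1 = False NOR True = False
m4 = m1 AND m2 = False AND True = False

m1 = False; m3 = False; m4 = False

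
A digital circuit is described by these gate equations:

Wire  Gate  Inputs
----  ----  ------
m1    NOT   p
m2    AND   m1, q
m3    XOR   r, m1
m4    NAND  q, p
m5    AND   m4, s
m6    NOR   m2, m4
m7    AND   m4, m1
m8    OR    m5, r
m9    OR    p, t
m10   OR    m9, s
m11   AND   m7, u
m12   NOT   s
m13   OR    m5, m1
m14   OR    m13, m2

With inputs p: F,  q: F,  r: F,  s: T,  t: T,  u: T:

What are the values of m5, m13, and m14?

m5 = T; m13 = T; m14 = T

m1 = NOT p = NOT F = T
m2 = m1 AND q = T AND F = F
m4 = q NAND p = F NAND F = T
m5 = m4 AND s = T AND T = T
m13 = m5 OR m1 = T OR T = T
m14 = m13 OR m2 = T OR F = T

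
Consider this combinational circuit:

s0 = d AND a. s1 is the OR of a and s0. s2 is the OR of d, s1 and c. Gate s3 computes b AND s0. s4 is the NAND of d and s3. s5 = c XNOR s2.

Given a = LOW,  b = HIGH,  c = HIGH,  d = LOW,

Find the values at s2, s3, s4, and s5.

s0 = d AND a = LOW AND LOW = LOW
s1 = a OR s0 = LOW OR LOW = LOW
s2 = d OR s1 OR c = LOW OR LOW OR HIGH = HIGH
s3 = b AND s0 = HIGH AND LOW = LOW
s4 = d NAND s3 = LOW NAND LOW = HIGH
s5 = c XNOR s2 = HIGH XNOR HIGH = HIGH

s2 = HIGH, s3 = LOW, s4 = HIGH, s5 = HIGH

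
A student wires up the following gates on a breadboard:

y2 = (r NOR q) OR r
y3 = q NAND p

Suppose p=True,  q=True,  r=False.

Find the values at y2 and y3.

y2 = (False NOR True) OR False = False
y3 = True NAND True = False

y2 = False  y3 = False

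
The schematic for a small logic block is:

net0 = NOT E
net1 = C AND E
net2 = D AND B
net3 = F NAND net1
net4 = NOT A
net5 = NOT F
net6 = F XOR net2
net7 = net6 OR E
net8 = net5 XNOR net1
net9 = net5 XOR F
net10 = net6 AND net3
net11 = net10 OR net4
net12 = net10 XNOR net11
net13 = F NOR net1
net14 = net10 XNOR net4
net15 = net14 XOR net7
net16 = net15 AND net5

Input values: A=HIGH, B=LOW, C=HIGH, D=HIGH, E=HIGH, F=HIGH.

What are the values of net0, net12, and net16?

net0 = LOW, net12 = HIGH, net16 = LOW

net0 = NOT E = NOT HIGH = LOW
net1 = C AND E = HIGH AND HIGH = HIGH
net2 = D AND B = HIGH AND LOW = LOW
net3 = F NAND net1 = HIGH NAND HIGH = LOW
net4 = NOT A = NOT HIGH = LOW
net5 = NOT F = NOT HIGH = LOW
net6 = F XOR net2 = HIGH XOR LOW = HIGH
net7 = net6 OR E = HIGH OR HIGH = HIGH
net10 = net6 AND net3 = HIGH AND LOW = LOW
net11 = net10 OR net4 = LOW OR LOW = LOW
net12 = net10 XNOR net11 = LOW XNOR LOW = HIGH
net14 = net10 XNOR net4 = LOW XNOR LOW = HIGH
net15 = net14 XOR net7 = HIGH XOR HIGH = LOW
net16 = net15 AND net5 = LOW AND LOW = LOW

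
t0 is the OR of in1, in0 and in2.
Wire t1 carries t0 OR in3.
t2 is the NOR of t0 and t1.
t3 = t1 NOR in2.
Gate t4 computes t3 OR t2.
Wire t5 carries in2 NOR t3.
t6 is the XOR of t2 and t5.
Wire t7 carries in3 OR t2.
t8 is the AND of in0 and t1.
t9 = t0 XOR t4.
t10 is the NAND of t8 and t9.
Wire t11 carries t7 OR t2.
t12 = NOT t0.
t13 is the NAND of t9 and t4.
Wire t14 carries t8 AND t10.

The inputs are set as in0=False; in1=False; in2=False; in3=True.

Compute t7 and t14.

t7 = True  t14 = False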